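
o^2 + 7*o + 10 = (o + 2)*(o + 5)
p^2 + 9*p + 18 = (p + 3)*(p + 6)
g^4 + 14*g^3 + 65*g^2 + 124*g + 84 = (g + 2)^2*(g + 3)*(g + 7)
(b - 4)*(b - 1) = b^2 - 5*b + 4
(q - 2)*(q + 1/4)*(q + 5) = q^3 + 13*q^2/4 - 37*q/4 - 5/2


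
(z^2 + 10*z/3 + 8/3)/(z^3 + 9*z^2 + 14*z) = (z + 4/3)/(z*(z + 7))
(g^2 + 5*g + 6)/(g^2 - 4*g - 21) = (g + 2)/(g - 7)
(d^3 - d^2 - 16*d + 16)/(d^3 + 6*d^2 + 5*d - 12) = (d - 4)/(d + 3)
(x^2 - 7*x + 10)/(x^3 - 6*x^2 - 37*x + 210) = (x - 2)/(x^2 - x - 42)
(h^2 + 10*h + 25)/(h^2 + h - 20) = (h + 5)/(h - 4)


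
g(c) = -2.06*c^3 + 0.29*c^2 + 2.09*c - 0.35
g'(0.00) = 2.09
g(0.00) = -0.35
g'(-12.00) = -894.79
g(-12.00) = 3576.01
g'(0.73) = -0.78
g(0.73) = 0.53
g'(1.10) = -4.75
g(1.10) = -0.44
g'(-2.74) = -45.90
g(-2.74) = 38.48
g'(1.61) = -13.00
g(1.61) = -4.83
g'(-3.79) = -88.88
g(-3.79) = 108.04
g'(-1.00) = -4.67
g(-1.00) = -0.09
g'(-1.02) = -4.93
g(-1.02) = 0.01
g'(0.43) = 1.20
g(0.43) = 0.44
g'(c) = -6.18*c^2 + 0.58*c + 2.09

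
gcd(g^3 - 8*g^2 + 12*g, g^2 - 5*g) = g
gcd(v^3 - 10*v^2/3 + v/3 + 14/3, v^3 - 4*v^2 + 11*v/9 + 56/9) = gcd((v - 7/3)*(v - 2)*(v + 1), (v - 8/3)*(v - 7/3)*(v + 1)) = v^2 - 4*v/3 - 7/3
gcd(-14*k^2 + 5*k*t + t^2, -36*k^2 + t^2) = 1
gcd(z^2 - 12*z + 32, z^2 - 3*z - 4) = z - 4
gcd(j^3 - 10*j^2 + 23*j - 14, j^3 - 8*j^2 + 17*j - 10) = j^2 - 3*j + 2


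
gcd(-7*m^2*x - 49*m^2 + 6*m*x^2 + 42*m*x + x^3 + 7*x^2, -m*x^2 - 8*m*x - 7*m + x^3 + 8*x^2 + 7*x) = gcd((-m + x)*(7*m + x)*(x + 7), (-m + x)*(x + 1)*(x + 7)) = -m*x - 7*m + x^2 + 7*x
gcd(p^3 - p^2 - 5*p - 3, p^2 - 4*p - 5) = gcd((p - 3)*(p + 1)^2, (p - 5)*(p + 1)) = p + 1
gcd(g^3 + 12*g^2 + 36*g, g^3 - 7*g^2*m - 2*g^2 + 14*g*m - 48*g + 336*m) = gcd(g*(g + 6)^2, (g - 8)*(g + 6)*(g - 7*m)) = g + 6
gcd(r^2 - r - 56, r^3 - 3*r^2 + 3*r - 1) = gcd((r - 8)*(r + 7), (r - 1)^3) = 1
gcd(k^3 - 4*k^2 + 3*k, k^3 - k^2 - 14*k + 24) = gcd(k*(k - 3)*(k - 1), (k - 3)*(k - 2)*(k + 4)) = k - 3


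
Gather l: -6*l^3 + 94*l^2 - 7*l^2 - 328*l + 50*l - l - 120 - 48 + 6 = -6*l^3 + 87*l^2 - 279*l - 162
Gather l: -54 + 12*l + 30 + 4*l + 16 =16*l - 8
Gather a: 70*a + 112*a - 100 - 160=182*a - 260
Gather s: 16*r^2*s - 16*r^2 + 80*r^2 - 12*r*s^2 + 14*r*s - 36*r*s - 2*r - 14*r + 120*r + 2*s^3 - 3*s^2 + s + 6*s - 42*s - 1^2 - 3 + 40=64*r^2 + 104*r + 2*s^3 + s^2*(-12*r - 3) + s*(16*r^2 - 22*r - 35) + 36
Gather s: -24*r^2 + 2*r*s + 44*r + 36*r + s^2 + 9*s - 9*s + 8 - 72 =-24*r^2 + 2*r*s + 80*r + s^2 - 64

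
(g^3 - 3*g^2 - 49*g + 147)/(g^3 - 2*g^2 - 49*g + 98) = (g - 3)/(g - 2)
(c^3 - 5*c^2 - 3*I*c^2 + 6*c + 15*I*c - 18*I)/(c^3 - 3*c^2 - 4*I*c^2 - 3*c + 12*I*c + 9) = (c - 2)/(c - I)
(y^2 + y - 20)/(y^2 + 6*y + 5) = (y - 4)/(y + 1)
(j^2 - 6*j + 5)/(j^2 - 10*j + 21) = (j^2 - 6*j + 5)/(j^2 - 10*j + 21)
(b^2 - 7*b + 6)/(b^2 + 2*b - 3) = (b - 6)/(b + 3)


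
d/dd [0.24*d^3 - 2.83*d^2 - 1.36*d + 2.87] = 0.72*d^2 - 5.66*d - 1.36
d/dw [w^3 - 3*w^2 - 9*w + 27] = 3*w^2 - 6*w - 9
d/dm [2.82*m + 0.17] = 2.82000000000000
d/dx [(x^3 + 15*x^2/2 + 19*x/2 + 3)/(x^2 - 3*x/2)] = (4*x^4 - 12*x^3 - 83*x^2 - 24*x + 18)/(x^2*(4*x^2 - 12*x + 9))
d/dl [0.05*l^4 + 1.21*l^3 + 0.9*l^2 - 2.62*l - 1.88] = 0.2*l^3 + 3.63*l^2 + 1.8*l - 2.62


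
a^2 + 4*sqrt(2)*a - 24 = (a - 2*sqrt(2))*(a + 6*sqrt(2))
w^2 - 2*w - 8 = (w - 4)*(w + 2)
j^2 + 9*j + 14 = (j + 2)*(j + 7)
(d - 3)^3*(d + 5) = d^4 - 4*d^3 - 18*d^2 + 108*d - 135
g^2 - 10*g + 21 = (g - 7)*(g - 3)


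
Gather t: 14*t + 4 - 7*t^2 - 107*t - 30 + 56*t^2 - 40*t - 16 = 49*t^2 - 133*t - 42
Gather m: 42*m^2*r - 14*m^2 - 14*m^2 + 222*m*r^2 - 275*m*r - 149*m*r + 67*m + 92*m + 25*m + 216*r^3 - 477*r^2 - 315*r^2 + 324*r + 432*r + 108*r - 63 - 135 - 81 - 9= m^2*(42*r - 28) + m*(222*r^2 - 424*r + 184) + 216*r^3 - 792*r^2 + 864*r - 288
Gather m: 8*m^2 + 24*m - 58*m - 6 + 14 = 8*m^2 - 34*m + 8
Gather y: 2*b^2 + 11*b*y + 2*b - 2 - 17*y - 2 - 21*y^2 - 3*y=2*b^2 + 2*b - 21*y^2 + y*(11*b - 20) - 4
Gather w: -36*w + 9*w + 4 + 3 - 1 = 6 - 27*w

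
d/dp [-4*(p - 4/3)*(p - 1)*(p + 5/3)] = -12*p^2 + 16*p/3 + 92/9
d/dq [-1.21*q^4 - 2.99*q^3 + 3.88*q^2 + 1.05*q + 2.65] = -4.84*q^3 - 8.97*q^2 + 7.76*q + 1.05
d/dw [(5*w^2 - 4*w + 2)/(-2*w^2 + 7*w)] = (27*w^2 + 8*w - 14)/(w^2*(4*w^2 - 28*w + 49))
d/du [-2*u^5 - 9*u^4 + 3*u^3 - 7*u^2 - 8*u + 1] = -10*u^4 - 36*u^3 + 9*u^2 - 14*u - 8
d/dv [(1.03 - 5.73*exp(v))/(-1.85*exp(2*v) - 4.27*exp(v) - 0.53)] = (-10.6005*exp(2*v) + 3.811*exp(v) + 7.435)*exp(v)/(3.4225*exp(4*v) + 15.799*exp(3*v) + 20.1939*exp(2*v) + 4.5262*exp(v) + 0.2809)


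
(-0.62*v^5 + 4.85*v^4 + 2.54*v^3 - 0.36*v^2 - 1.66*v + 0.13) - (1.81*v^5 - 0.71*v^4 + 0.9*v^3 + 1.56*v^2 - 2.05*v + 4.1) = -2.43*v^5 + 5.56*v^4 + 1.64*v^3 - 1.92*v^2 + 0.39*v - 3.97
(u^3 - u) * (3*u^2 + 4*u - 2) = 3*u^5 + 4*u^4 - 5*u^3 - 4*u^2 + 2*u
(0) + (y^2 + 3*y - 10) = y^2 + 3*y - 10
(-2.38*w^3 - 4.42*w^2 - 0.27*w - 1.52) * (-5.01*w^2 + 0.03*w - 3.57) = 11.9238*w^5 + 22.0728*w^4 + 9.7167*w^3 + 23.3865*w^2 + 0.9183*w + 5.4264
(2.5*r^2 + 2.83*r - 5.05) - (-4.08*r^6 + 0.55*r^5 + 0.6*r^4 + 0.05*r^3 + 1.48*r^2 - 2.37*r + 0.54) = 4.08*r^6 - 0.55*r^5 - 0.6*r^4 - 0.05*r^3 + 1.02*r^2 + 5.2*r - 5.59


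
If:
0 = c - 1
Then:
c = 1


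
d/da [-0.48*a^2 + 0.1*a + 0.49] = 0.1 - 0.96*a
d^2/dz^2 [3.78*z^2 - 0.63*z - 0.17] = 7.56000000000000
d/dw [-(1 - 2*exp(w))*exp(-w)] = exp(-w)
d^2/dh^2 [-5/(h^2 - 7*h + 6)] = 10*(h^2 - 7*h - (2*h - 7)^2 + 6)/(h^2 - 7*h + 6)^3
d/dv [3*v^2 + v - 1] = 6*v + 1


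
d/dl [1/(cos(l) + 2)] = sin(l)/(cos(l) + 2)^2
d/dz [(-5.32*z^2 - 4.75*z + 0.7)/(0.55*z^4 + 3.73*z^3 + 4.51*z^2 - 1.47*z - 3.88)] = (5.852*z^5 + 27.6811*z^4 + 33.895*z^3 + 21.4099*z^2 + 34.9692*z + 19.459)/(0.3025*z^8 + 4.103*z^7 + 18.8739*z^6 + 32.0276*z^5 + 5.1059*z^4 - 42.2042*z^3 - 32.8367*z^2 + 11.4072*z + 15.0544)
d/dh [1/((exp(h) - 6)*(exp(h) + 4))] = 2*(1 - exp(h))*exp(h)/(exp(4*h) - 4*exp(3*h) - 44*exp(2*h) + 96*exp(h) + 576)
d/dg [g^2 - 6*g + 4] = 2*g - 6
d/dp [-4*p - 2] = -4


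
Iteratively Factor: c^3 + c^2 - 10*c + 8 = (c + 4)*(c^2 - 3*c + 2) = (c - 2)*(c + 4)*(c - 1)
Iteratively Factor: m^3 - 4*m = (m + 2)*(m^2 - 2*m) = (m - 2)*(m + 2)*(m)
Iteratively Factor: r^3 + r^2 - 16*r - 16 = (r + 1)*(r^2 - 16) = (r - 4)*(r + 1)*(r + 4)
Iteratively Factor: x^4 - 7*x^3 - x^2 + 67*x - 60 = (x - 5)*(x^3 - 2*x^2 - 11*x + 12) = (x - 5)*(x + 3)*(x^2 - 5*x + 4) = (x - 5)*(x - 4)*(x + 3)*(x - 1)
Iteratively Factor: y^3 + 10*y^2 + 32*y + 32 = (y + 4)*(y^2 + 6*y + 8) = (y + 2)*(y + 4)*(y + 4)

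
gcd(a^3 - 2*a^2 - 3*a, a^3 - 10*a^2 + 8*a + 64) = 1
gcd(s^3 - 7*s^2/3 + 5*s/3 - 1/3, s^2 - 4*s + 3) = s - 1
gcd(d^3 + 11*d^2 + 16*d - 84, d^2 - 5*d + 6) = d - 2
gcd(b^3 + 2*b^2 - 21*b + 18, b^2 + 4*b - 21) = b - 3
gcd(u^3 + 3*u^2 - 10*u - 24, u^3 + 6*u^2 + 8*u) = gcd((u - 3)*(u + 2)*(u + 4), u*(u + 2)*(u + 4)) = u^2 + 6*u + 8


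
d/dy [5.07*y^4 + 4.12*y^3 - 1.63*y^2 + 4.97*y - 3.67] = 20.28*y^3 + 12.36*y^2 - 3.26*y + 4.97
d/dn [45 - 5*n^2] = -10*n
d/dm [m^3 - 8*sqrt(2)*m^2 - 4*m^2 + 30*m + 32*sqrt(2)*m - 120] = 3*m^2 - 16*sqrt(2)*m - 8*m + 30 + 32*sqrt(2)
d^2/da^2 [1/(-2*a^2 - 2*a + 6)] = (a^2 + a - (2*a + 1)^2 - 3)/(a^2 + a - 3)^3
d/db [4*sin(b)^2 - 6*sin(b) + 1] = 2*(4*sin(b) - 3)*cos(b)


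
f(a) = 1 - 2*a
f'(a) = -2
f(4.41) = -7.82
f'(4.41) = -2.00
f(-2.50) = 6.00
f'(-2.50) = -2.00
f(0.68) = -0.36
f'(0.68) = -2.00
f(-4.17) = 9.34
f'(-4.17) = -2.00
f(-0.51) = 2.02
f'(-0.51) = -2.00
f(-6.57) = 14.14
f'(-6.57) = -2.00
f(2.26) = -3.52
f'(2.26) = -2.00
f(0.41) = 0.18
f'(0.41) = -2.00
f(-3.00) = 7.00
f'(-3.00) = -2.00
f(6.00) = -11.00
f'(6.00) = -2.00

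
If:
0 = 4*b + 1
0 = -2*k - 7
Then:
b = -1/4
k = -7/2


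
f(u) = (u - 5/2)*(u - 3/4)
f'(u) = 2*u - 13/4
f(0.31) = 0.96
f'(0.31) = -2.63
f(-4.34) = 34.82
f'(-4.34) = -11.93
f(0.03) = 1.78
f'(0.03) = -3.19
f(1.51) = -0.75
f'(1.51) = -0.23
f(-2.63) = 17.34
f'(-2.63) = -8.51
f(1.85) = -0.72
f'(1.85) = 0.45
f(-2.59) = 17.00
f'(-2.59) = -8.43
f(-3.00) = 20.62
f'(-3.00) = -9.25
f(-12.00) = 184.88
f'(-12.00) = -27.25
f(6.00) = 18.38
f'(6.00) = 8.75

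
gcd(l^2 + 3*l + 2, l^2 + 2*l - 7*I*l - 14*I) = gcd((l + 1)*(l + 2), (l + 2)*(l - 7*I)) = l + 2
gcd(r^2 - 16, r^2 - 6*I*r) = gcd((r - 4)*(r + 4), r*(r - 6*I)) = 1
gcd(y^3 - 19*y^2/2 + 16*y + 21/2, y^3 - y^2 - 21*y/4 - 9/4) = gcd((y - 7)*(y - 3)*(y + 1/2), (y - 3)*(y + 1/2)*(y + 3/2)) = y^2 - 5*y/2 - 3/2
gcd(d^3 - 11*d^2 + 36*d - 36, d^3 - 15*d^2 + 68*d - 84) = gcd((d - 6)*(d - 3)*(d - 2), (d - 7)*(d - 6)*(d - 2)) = d^2 - 8*d + 12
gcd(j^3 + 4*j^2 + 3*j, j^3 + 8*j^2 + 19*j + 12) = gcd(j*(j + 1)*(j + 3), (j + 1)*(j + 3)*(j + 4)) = j^2 + 4*j + 3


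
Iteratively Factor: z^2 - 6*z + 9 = (z - 3)*(z - 3)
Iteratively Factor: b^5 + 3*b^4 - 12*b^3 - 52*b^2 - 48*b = (b + 2)*(b^4 + b^3 - 14*b^2 - 24*b) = (b + 2)^2*(b^3 - b^2 - 12*b) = b*(b + 2)^2*(b^2 - b - 12) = b*(b + 2)^2*(b + 3)*(b - 4)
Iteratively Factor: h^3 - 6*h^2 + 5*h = (h - 1)*(h^2 - 5*h) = (h - 5)*(h - 1)*(h)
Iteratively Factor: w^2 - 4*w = (w - 4)*(w)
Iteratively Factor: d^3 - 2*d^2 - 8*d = (d - 4)*(d^2 + 2*d) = (d - 4)*(d + 2)*(d)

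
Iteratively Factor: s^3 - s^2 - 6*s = (s + 2)*(s^2 - 3*s) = (s - 3)*(s + 2)*(s)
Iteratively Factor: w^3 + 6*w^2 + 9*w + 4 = (w + 1)*(w^2 + 5*w + 4) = (w + 1)*(w + 4)*(w + 1)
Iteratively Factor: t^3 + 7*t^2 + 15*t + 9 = (t + 3)*(t^2 + 4*t + 3) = (t + 3)^2*(t + 1)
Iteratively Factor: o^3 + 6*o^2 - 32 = (o + 4)*(o^2 + 2*o - 8) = (o + 4)^2*(o - 2)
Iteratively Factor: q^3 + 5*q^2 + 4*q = (q + 1)*(q^2 + 4*q) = (q + 1)*(q + 4)*(q)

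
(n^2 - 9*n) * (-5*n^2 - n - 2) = -5*n^4 + 44*n^3 + 7*n^2 + 18*n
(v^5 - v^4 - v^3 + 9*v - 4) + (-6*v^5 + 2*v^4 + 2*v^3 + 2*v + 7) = -5*v^5 + v^4 + v^3 + 11*v + 3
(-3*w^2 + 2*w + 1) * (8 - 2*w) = 6*w^3 - 28*w^2 + 14*w + 8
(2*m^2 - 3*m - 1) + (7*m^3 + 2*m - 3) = 7*m^3 + 2*m^2 - m - 4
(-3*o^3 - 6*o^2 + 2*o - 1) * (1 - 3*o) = 9*o^4 + 15*o^3 - 12*o^2 + 5*o - 1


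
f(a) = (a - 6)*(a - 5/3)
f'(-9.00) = -25.67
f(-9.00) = 160.00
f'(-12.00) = -31.67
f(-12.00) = 246.00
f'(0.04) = -7.59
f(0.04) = 9.69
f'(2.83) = -2.01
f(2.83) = -3.69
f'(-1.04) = -9.75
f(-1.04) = 19.05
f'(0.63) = -6.41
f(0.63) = 5.57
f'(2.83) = -2.01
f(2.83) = -3.69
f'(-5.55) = -18.77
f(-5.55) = 83.35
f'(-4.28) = -16.23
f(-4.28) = 61.13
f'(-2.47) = -12.61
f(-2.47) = 35.04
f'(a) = 2*a - 23/3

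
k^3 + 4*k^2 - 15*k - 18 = (k - 3)*(k + 1)*(k + 6)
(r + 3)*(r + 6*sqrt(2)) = r^2 + 3*r + 6*sqrt(2)*r + 18*sqrt(2)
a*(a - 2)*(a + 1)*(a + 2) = a^4 + a^3 - 4*a^2 - 4*a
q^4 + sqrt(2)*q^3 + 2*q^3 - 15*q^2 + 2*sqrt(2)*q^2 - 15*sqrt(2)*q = q*(q - 3)*(q + 5)*(q + sqrt(2))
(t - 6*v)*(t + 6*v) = t^2 - 36*v^2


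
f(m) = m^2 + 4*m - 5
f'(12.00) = 28.00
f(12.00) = 187.00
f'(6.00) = 16.00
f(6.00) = 55.00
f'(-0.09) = 3.82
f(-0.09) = -5.35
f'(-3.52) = -3.04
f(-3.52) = -6.69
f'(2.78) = 9.56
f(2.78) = 13.85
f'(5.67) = 15.34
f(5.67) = 49.83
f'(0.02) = 4.04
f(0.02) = -4.92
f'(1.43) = 6.86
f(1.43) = 2.76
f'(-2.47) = -0.94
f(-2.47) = -8.78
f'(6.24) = 16.48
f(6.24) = 58.90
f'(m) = 2*m + 4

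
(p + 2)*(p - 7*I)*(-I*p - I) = -I*p^3 - 7*p^2 - 3*I*p^2 - 21*p - 2*I*p - 14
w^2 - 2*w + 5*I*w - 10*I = (w - 2)*(w + 5*I)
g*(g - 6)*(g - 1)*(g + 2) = g^4 - 5*g^3 - 8*g^2 + 12*g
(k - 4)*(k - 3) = k^2 - 7*k + 12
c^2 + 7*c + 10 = (c + 2)*(c + 5)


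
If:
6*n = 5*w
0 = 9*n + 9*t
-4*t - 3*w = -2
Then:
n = -5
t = 5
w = -6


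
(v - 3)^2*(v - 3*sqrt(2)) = v^3 - 6*v^2 - 3*sqrt(2)*v^2 + 9*v + 18*sqrt(2)*v - 27*sqrt(2)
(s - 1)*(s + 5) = s^2 + 4*s - 5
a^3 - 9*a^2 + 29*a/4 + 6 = (a - 8)*(a - 3/2)*(a + 1/2)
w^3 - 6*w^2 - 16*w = w*(w - 8)*(w + 2)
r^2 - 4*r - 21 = (r - 7)*(r + 3)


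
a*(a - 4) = a^2 - 4*a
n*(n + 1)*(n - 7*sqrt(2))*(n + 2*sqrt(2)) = n^4 - 5*sqrt(2)*n^3 + n^3 - 28*n^2 - 5*sqrt(2)*n^2 - 28*n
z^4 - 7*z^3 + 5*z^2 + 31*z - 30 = (z - 5)*(z - 3)*(z - 1)*(z + 2)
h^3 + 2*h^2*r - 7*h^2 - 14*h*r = h*(h - 7)*(h + 2*r)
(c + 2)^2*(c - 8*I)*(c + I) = c^4 + 4*c^3 - 7*I*c^3 + 12*c^2 - 28*I*c^2 + 32*c - 28*I*c + 32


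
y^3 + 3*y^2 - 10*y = y*(y - 2)*(y + 5)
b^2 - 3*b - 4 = (b - 4)*(b + 1)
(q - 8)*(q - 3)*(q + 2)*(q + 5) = q^4 - 4*q^3 - 43*q^2 + 58*q + 240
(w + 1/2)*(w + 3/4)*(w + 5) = w^3 + 25*w^2/4 + 53*w/8 + 15/8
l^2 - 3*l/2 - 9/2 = (l - 3)*(l + 3/2)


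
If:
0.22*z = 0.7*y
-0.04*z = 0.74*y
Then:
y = 0.00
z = 0.00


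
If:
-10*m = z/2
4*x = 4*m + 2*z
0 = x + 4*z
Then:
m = 0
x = 0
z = 0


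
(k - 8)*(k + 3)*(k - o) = k^3 - k^2*o - 5*k^2 + 5*k*o - 24*k + 24*o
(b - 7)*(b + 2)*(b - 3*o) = b^3 - 3*b^2*o - 5*b^2 + 15*b*o - 14*b + 42*o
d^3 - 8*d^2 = d^2*(d - 8)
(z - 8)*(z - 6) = z^2 - 14*z + 48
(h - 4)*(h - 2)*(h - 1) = h^3 - 7*h^2 + 14*h - 8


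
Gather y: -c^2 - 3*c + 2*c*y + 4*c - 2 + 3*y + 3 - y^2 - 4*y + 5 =-c^2 + c - y^2 + y*(2*c - 1) + 6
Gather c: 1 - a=1 - a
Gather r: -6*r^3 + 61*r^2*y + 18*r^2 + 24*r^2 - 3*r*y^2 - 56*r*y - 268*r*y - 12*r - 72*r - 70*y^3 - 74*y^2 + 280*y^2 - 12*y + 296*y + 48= -6*r^3 + r^2*(61*y + 42) + r*(-3*y^2 - 324*y - 84) - 70*y^3 + 206*y^2 + 284*y + 48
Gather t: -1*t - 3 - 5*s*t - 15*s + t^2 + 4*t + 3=-15*s + t^2 + t*(3 - 5*s)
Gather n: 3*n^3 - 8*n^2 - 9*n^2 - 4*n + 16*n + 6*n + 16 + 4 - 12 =3*n^3 - 17*n^2 + 18*n + 8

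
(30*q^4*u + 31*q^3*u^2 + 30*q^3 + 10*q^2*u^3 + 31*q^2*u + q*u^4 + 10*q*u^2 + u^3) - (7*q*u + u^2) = 30*q^4*u + 31*q^3*u^2 + 30*q^3 + 10*q^2*u^3 + 31*q^2*u + q*u^4 + 10*q*u^2 - 7*q*u + u^3 - u^2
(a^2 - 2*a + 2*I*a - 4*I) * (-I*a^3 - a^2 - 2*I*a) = -I*a^5 + a^4 + 2*I*a^4 - 2*a^3 - 4*I*a^3 + 4*a^2 + 8*I*a^2 - 8*a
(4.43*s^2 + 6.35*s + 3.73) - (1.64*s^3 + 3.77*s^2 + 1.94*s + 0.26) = -1.64*s^3 + 0.66*s^2 + 4.41*s + 3.47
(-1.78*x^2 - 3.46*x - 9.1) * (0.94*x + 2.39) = -1.6732*x^3 - 7.5066*x^2 - 16.8234*x - 21.749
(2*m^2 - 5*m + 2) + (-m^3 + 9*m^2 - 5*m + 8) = -m^3 + 11*m^2 - 10*m + 10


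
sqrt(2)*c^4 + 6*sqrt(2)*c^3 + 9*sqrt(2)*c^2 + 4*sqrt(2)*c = c*(c + 1)*(c + 4)*(sqrt(2)*c + sqrt(2))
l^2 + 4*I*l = l*(l + 4*I)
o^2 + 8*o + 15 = (o + 3)*(o + 5)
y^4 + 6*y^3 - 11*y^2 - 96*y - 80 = (y - 4)*(y + 1)*(y + 4)*(y + 5)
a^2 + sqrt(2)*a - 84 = (a - 6*sqrt(2))*(a + 7*sqrt(2))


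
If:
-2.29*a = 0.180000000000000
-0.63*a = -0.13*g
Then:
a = -0.08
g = -0.38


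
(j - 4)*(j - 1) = j^2 - 5*j + 4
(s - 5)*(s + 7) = s^2 + 2*s - 35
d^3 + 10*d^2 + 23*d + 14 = (d + 1)*(d + 2)*(d + 7)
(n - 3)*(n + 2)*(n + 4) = n^3 + 3*n^2 - 10*n - 24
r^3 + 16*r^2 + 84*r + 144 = (r + 4)*(r + 6)^2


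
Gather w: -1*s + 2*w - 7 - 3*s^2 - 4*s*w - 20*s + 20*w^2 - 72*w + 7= -3*s^2 - 21*s + 20*w^2 + w*(-4*s - 70)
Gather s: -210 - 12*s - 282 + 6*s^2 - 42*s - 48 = 6*s^2 - 54*s - 540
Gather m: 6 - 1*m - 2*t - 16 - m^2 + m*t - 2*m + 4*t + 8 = -m^2 + m*(t - 3) + 2*t - 2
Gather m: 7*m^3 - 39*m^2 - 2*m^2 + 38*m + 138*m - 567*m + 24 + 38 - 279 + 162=7*m^3 - 41*m^2 - 391*m - 55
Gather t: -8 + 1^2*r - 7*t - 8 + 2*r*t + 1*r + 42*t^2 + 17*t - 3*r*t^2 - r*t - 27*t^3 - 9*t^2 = 2*r - 27*t^3 + t^2*(33 - 3*r) + t*(r + 10) - 16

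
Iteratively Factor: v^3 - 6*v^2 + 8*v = (v - 4)*(v^2 - 2*v) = (v - 4)*(v - 2)*(v)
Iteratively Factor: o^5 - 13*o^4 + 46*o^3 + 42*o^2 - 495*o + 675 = (o + 3)*(o^4 - 16*o^3 + 94*o^2 - 240*o + 225) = (o - 3)*(o + 3)*(o^3 - 13*o^2 + 55*o - 75) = (o - 5)*(o - 3)*(o + 3)*(o^2 - 8*o + 15) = (o - 5)*(o - 3)^2*(o + 3)*(o - 5)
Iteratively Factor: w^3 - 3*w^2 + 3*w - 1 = (w - 1)*(w^2 - 2*w + 1) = (w - 1)^2*(w - 1)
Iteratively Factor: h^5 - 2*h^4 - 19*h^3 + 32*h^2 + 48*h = (h - 4)*(h^4 + 2*h^3 - 11*h^2 - 12*h) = (h - 4)*(h + 4)*(h^3 - 2*h^2 - 3*h) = h*(h - 4)*(h + 4)*(h^2 - 2*h - 3) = h*(h - 4)*(h + 1)*(h + 4)*(h - 3)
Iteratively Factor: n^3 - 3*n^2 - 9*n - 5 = (n + 1)*(n^2 - 4*n - 5) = (n + 1)^2*(n - 5)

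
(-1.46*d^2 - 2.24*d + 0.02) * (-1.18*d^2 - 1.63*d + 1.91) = 1.7228*d^4 + 5.023*d^3 + 0.839*d^2 - 4.311*d + 0.0382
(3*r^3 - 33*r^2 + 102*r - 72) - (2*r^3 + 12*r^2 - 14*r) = r^3 - 45*r^2 + 116*r - 72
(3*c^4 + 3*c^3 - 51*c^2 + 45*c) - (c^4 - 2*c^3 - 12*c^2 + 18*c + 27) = 2*c^4 + 5*c^3 - 39*c^2 + 27*c - 27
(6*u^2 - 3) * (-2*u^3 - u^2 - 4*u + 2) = -12*u^5 - 6*u^4 - 18*u^3 + 15*u^2 + 12*u - 6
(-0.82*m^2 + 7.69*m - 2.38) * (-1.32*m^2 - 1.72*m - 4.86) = 1.0824*m^4 - 8.7404*m^3 - 6.1*m^2 - 33.2798*m + 11.5668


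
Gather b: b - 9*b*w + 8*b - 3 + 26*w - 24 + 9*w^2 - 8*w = b*(9 - 9*w) + 9*w^2 + 18*w - 27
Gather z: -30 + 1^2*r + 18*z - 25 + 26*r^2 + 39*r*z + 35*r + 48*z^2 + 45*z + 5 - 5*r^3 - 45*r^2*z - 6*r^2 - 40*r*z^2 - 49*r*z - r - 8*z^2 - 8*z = -5*r^3 + 20*r^2 + 35*r + z^2*(40 - 40*r) + z*(-45*r^2 - 10*r + 55) - 50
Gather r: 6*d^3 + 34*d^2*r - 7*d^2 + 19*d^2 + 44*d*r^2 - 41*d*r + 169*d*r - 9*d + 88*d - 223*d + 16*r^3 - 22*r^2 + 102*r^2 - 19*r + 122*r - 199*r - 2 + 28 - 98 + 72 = 6*d^3 + 12*d^2 - 144*d + 16*r^3 + r^2*(44*d + 80) + r*(34*d^2 + 128*d - 96)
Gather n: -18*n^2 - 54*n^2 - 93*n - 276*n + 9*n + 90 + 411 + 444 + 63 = -72*n^2 - 360*n + 1008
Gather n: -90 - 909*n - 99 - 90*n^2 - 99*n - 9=-90*n^2 - 1008*n - 198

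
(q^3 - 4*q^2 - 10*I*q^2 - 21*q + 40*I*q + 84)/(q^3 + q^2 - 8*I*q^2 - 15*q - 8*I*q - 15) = (q^2 - q*(4 + 7*I) + 28*I)/(q^2 + q*(1 - 5*I) - 5*I)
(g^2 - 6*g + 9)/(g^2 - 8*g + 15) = (g - 3)/(g - 5)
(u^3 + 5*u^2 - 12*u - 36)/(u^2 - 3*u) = u + 8 + 12/u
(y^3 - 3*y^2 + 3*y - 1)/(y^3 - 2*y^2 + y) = (y - 1)/y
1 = 1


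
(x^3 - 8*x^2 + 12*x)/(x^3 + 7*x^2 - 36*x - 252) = x*(x - 2)/(x^2 + 13*x + 42)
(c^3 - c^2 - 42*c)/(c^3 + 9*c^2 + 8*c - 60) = c*(c - 7)/(c^2 + 3*c - 10)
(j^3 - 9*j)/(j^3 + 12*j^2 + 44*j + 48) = j*(j^2 - 9)/(j^3 + 12*j^2 + 44*j + 48)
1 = 1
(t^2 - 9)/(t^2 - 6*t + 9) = (t + 3)/(t - 3)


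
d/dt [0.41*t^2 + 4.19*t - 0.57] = 0.82*t + 4.19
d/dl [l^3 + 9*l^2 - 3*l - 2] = 3*l^2 + 18*l - 3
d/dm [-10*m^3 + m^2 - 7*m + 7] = -30*m^2 + 2*m - 7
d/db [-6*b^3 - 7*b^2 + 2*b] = -18*b^2 - 14*b + 2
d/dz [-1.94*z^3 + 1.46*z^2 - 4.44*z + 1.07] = -5.82*z^2 + 2.92*z - 4.44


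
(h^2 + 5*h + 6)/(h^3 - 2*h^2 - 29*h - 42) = 1/(h - 7)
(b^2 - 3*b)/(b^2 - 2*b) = (b - 3)/(b - 2)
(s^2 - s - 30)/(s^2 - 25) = (s - 6)/(s - 5)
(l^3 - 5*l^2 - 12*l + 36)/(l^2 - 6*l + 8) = (l^2 - 3*l - 18)/(l - 4)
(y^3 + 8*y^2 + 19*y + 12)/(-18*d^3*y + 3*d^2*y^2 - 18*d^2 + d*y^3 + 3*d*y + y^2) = (y^3 + 8*y^2 + 19*y + 12)/(-18*d^3*y + 3*d^2*y^2 - 18*d^2 + d*y^3 + 3*d*y + y^2)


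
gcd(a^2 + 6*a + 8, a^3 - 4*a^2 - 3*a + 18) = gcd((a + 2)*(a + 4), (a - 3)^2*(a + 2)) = a + 2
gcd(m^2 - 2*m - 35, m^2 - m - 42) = m - 7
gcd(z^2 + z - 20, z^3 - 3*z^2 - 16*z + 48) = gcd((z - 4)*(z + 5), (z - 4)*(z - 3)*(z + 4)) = z - 4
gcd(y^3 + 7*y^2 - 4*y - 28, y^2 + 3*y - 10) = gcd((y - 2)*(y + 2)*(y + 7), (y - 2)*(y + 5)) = y - 2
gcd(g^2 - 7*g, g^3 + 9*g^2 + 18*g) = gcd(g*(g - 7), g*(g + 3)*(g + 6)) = g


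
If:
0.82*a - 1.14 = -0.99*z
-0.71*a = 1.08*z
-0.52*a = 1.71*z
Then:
No Solution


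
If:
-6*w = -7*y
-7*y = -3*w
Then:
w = 0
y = 0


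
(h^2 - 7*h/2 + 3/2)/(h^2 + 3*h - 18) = (h - 1/2)/(h + 6)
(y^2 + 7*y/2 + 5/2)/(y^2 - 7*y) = (2*y^2 + 7*y + 5)/(2*y*(y - 7))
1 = 1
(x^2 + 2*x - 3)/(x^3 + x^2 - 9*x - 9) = (x - 1)/(x^2 - 2*x - 3)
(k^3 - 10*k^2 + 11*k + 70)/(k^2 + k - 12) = (k^3 - 10*k^2 + 11*k + 70)/(k^2 + k - 12)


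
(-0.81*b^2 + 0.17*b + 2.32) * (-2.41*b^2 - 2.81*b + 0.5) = 1.9521*b^4 + 1.8664*b^3 - 6.4739*b^2 - 6.4342*b + 1.16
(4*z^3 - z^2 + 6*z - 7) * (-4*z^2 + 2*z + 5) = -16*z^5 + 12*z^4 - 6*z^3 + 35*z^2 + 16*z - 35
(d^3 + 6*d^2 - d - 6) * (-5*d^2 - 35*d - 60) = -5*d^5 - 65*d^4 - 265*d^3 - 295*d^2 + 270*d + 360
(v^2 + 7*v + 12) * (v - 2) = v^3 + 5*v^2 - 2*v - 24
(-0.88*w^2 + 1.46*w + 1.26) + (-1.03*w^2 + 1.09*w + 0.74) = -1.91*w^2 + 2.55*w + 2.0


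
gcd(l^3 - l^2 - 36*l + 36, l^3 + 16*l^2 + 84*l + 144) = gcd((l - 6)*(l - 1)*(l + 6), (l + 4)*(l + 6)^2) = l + 6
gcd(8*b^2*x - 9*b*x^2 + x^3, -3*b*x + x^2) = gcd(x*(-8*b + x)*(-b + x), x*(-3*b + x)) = x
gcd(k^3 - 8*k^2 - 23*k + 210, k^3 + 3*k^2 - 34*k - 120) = k^2 - k - 30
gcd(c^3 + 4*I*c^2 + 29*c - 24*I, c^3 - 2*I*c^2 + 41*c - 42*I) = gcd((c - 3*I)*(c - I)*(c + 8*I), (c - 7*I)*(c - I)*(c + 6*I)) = c - I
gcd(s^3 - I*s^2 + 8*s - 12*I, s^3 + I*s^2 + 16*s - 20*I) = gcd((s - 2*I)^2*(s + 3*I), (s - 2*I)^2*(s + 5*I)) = s^2 - 4*I*s - 4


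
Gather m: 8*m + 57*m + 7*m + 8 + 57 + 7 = 72*m + 72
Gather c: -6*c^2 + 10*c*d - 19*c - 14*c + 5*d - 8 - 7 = -6*c^2 + c*(10*d - 33) + 5*d - 15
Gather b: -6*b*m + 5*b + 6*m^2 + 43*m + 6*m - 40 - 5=b*(5 - 6*m) + 6*m^2 + 49*m - 45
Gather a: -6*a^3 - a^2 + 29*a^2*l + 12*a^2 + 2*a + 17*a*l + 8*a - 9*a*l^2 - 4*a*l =-6*a^3 + a^2*(29*l + 11) + a*(-9*l^2 + 13*l + 10)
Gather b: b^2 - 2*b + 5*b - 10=b^2 + 3*b - 10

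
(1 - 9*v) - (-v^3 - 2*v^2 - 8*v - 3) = v^3 + 2*v^2 - v + 4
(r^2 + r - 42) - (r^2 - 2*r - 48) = 3*r + 6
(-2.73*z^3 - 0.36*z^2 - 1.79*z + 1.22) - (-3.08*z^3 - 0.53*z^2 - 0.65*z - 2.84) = 0.35*z^3 + 0.17*z^2 - 1.14*z + 4.06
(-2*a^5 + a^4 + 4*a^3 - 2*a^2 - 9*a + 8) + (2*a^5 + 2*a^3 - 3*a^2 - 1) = a^4 + 6*a^3 - 5*a^2 - 9*a + 7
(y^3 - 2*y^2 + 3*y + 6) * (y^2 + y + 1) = y^5 - y^4 + 2*y^3 + 7*y^2 + 9*y + 6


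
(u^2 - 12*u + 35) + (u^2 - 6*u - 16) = 2*u^2 - 18*u + 19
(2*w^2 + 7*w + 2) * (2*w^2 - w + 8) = 4*w^4 + 12*w^3 + 13*w^2 + 54*w + 16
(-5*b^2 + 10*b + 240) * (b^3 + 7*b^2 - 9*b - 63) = -5*b^5 - 25*b^4 + 355*b^3 + 1905*b^2 - 2790*b - 15120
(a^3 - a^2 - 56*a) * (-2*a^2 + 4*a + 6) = -2*a^5 + 6*a^4 + 114*a^3 - 230*a^2 - 336*a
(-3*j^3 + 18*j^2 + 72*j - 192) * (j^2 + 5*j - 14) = -3*j^5 + 3*j^4 + 204*j^3 - 84*j^2 - 1968*j + 2688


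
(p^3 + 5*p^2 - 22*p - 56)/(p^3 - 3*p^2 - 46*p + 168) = (p + 2)/(p - 6)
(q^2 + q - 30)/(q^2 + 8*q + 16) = (q^2 + q - 30)/(q^2 + 8*q + 16)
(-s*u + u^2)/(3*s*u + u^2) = (-s + u)/(3*s + u)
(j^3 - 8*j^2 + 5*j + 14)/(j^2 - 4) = (j^2 - 6*j - 7)/(j + 2)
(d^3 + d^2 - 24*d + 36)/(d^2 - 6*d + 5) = (d^3 + d^2 - 24*d + 36)/(d^2 - 6*d + 5)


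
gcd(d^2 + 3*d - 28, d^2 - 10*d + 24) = d - 4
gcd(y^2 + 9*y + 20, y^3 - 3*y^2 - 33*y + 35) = y + 5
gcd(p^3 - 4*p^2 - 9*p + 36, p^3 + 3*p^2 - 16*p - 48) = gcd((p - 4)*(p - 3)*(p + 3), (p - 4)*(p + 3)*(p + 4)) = p^2 - p - 12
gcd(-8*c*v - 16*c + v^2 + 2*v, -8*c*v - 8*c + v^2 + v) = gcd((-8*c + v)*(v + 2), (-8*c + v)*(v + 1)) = -8*c + v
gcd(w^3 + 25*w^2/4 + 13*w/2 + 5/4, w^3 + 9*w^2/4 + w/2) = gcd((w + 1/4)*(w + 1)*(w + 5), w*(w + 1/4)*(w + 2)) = w + 1/4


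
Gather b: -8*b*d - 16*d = -8*b*d - 16*d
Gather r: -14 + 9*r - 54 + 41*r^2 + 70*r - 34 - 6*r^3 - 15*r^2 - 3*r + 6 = -6*r^3 + 26*r^2 + 76*r - 96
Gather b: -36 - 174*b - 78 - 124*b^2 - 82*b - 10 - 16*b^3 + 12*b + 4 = -16*b^3 - 124*b^2 - 244*b - 120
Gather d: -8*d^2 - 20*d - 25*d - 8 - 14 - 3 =-8*d^2 - 45*d - 25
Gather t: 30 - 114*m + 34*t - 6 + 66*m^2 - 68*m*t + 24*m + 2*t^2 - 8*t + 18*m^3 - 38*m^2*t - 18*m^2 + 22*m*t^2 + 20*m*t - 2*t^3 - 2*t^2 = 18*m^3 + 48*m^2 + 22*m*t^2 - 90*m - 2*t^3 + t*(-38*m^2 - 48*m + 26) + 24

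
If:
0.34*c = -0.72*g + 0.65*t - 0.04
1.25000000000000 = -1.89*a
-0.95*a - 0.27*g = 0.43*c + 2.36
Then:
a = -0.66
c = -0.805785123966942*t - 5.67501858410949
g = 1.28328741965106*t + 2.62431433138504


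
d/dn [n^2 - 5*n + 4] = 2*n - 5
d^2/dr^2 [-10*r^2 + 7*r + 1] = -20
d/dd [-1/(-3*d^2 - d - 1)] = (-6*d - 1)/(3*d^2 + d + 1)^2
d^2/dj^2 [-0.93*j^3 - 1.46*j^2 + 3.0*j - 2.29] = -5.58*j - 2.92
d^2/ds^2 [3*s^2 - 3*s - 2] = 6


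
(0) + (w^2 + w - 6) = w^2 + w - 6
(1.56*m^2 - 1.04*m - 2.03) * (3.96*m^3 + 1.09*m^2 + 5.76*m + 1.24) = 6.1776*m^5 - 2.418*m^4 - 0.186799999999999*m^3 - 6.2687*m^2 - 12.9824*m - 2.5172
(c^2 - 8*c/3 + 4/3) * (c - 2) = c^3 - 14*c^2/3 + 20*c/3 - 8/3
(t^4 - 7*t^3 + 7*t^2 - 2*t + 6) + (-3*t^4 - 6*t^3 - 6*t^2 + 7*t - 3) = -2*t^4 - 13*t^3 + t^2 + 5*t + 3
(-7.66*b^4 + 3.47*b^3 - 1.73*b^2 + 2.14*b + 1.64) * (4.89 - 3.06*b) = 23.4396*b^5 - 48.0756*b^4 + 22.2621*b^3 - 15.0081*b^2 + 5.4462*b + 8.0196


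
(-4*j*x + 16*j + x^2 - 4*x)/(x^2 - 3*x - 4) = (-4*j + x)/(x + 1)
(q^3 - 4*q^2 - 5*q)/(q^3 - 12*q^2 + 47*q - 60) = q*(q + 1)/(q^2 - 7*q + 12)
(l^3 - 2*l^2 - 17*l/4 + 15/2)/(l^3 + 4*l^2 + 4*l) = (l^2 - 4*l + 15/4)/(l*(l + 2))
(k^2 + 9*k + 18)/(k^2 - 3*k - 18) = (k + 6)/(k - 6)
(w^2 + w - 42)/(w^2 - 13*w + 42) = (w + 7)/(w - 7)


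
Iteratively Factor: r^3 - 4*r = (r + 2)*(r^2 - 2*r) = (r - 2)*(r + 2)*(r)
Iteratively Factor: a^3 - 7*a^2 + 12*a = (a - 4)*(a^2 - 3*a) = a*(a - 4)*(a - 3)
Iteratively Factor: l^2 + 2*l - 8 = (l - 2)*(l + 4)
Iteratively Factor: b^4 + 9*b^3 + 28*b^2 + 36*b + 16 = (b + 4)*(b^3 + 5*b^2 + 8*b + 4) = (b + 2)*(b + 4)*(b^2 + 3*b + 2) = (b + 1)*(b + 2)*(b + 4)*(b + 2)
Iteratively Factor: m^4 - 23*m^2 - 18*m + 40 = (m - 1)*(m^3 + m^2 - 22*m - 40) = (m - 1)*(m + 4)*(m^2 - 3*m - 10) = (m - 5)*(m - 1)*(m + 4)*(m + 2)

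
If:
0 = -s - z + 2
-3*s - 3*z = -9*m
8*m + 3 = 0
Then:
No Solution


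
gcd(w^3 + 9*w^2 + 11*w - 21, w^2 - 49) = w + 7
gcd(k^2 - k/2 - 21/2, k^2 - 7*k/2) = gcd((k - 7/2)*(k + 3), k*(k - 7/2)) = k - 7/2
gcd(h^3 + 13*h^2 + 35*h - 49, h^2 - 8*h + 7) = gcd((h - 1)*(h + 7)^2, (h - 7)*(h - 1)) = h - 1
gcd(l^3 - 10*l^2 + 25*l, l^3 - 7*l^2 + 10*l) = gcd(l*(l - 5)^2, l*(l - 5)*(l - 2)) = l^2 - 5*l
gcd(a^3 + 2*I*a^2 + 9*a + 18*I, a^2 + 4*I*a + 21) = a - 3*I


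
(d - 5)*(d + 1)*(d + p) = d^3 + d^2*p - 4*d^2 - 4*d*p - 5*d - 5*p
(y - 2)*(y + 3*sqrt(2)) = y^2 - 2*y + 3*sqrt(2)*y - 6*sqrt(2)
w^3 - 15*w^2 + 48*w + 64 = (w - 8)^2*(w + 1)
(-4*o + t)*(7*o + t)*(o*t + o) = -28*o^3*t - 28*o^3 + 3*o^2*t^2 + 3*o^2*t + o*t^3 + o*t^2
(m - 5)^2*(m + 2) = m^3 - 8*m^2 + 5*m + 50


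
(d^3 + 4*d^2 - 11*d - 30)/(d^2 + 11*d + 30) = (d^2 - d - 6)/(d + 6)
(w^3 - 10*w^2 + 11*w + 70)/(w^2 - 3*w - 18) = (-w^3 + 10*w^2 - 11*w - 70)/(-w^2 + 3*w + 18)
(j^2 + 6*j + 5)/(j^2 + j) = (j + 5)/j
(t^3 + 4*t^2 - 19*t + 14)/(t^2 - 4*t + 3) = (t^2 + 5*t - 14)/(t - 3)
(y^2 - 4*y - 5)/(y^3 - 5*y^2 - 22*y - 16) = (y - 5)/(y^2 - 6*y - 16)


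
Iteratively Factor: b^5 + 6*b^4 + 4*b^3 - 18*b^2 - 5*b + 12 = (b + 3)*(b^4 + 3*b^3 - 5*b^2 - 3*b + 4) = (b - 1)*(b + 3)*(b^3 + 4*b^2 - b - 4) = (b - 1)^2*(b + 3)*(b^2 + 5*b + 4) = (b - 1)^2*(b + 3)*(b + 4)*(b + 1)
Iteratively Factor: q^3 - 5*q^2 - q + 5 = (q - 1)*(q^2 - 4*q - 5) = (q - 5)*(q - 1)*(q + 1)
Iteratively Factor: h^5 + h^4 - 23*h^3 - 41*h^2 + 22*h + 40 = (h - 1)*(h^4 + 2*h^3 - 21*h^2 - 62*h - 40) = (h - 1)*(h + 4)*(h^3 - 2*h^2 - 13*h - 10) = (h - 1)*(h + 1)*(h + 4)*(h^2 - 3*h - 10) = (h - 5)*(h - 1)*(h + 1)*(h + 4)*(h + 2)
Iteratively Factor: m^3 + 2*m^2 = (m)*(m^2 + 2*m) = m^2*(m + 2)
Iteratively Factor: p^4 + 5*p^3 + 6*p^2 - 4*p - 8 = (p + 2)*(p^3 + 3*p^2 - 4) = (p + 2)^2*(p^2 + p - 2) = (p + 2)^3*(p - 1)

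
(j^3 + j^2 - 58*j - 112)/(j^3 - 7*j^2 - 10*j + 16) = (j + 7)/(j - 1)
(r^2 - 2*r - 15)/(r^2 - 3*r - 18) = (r - 5)/(r - 6)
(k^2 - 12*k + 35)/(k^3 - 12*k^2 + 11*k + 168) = (k - 5)/(k^2 - 5*k - 24)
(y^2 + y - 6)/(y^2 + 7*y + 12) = (y - 2)/(y + 4)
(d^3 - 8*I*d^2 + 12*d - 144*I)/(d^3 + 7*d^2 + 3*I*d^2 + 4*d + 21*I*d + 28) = (d^2 - 12*I*d - 36)/(d^2 + d*(7 - I) - 7*I)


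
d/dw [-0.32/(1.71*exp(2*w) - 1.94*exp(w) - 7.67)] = (1.0944*exp(w) - 0.6208)*exp(w)/(-1.71*exp(2*w) + 1.94*exp(w) + 7.67)^2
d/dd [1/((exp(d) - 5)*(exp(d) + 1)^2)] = ((5 - exp(d))*(exp(d) + 1) - 2*(exp(d) - 5)^2)*exp(d)/((exp(d) - 5)^3*(exp(d) + 1)^3)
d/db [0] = 0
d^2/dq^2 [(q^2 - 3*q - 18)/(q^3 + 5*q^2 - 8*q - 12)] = 2*(q^6 - 9*q^5 - 129*q^4 - 695*q^3 - 954*q^2 + 972*q - 1800)/(q^9 + 15*q^8 + 51*q^7 - 151*q^6 - 768*q^5 + 636*q^4 + 2800*q^3 - 144*q^2 - 3456*q - 1728)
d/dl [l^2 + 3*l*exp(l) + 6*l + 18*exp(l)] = 3*l*exp(l) + 2*l + 21*exp(l) + 6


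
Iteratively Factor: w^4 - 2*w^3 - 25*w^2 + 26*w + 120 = (w + 2)*(w^3 - 4*w^2 - 17*w + 60) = (w + 2)*(w + 4)*(w^2 - 8*w + 15) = (w - 3)*(w + 2)*(w + 4)*(w - 5)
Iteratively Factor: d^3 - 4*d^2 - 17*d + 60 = (d + 4)*(d^2 - 8*d + 15) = (d - 3)*(d + 4)*(d - 5)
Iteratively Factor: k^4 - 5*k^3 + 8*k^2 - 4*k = (k)*(k^3 - 5*k^2 + 8*k - 4) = k*(k - 1)*(k^2 - 4*k + 4) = k*(k - 2)*(k - 1)*(k - 2)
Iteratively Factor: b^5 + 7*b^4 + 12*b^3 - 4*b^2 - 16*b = (b + 4)*(b^4 + 3*b^3 - 4*b) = b*(b + 4)*(b^3 + 3*b^2 - 4) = b*(b - 1)*(b + 4)*(b^2 + 4*b + 4) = b*(b - 1)*(b + 2)*(b + 4)*(b + 2)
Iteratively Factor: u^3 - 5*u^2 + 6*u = (u - 2)*(u^2 - 3*u) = (u - 3)*(u - 2)*(u)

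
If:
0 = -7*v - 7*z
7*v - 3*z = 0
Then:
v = 0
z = 0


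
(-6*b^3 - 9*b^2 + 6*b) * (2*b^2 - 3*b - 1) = -12*b^5 + 45*b^3 - 9*b^2 - 6*b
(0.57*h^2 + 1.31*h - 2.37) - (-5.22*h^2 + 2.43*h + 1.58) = 5.79*h^2 - 1.12*h - 3.95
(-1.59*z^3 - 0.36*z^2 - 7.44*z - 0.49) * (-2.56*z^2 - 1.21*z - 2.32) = 4.0704*z^5 + 2.8455*z^4 + 23.1708*z^3 + 11.092*z^2 + 17.8537*z + 1.1368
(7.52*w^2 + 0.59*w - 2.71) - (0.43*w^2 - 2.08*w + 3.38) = 7.09*w^2 + 2.67*w - 6.09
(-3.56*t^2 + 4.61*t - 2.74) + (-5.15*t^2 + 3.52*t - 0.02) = -8.71*t^2 + 8.13*t - 2.76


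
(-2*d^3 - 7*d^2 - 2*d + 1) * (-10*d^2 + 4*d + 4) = 20*d^5 + 62*d^4 - 16*d^3 - 46*d^2 - 4*d + 4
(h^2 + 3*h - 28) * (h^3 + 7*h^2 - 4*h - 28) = h^5 + 10*h^4 - 11*h^3 - 236*h^2 + 28*h + 784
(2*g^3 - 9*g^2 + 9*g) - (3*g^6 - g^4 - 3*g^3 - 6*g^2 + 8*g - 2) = -3*g^6 + g^4 + 5*g^3 - 3*g^2 + g + 2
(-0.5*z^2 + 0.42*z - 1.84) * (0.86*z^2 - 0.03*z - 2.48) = -0.43*z^4 + 0.3762*z^3 - 0.355*z^2 - 0.9864*z + 4.5632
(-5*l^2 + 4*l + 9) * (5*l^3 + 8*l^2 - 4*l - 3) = -25*l^5 - 20*l^4 + 97*l^3 + 71*l^2 - 48*l - 27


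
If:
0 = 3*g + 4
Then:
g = -4/3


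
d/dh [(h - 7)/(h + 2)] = 9/(h + 2)^2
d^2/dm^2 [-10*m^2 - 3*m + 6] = -20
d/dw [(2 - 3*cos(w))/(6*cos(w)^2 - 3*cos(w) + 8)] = 6*(3*sin(w)^2 + 4*cos(w))*sin(w)/(6*sin(w)^2 + 3*cos(w) - 14)^2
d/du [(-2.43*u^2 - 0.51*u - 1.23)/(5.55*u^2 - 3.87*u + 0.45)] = (12.2346*u^2 + 11.466*u - 4.9896)/(30.8025*u^4 - 42.957*u^3 + 19.9719*u^2 - 3.483*u + 0.2025)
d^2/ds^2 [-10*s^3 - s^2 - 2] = -60*s - 2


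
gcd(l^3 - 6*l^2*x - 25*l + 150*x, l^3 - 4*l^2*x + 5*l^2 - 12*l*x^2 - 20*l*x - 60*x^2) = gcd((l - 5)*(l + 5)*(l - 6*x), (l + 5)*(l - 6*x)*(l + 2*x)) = -l^2 + 6*l*x - 5*l + 30*x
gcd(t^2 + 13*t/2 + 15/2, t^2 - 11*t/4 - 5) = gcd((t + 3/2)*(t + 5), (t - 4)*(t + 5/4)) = 1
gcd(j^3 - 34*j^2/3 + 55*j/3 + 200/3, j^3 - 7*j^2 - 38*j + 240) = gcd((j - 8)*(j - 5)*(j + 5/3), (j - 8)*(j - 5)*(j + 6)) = j^2 - 13*j + 40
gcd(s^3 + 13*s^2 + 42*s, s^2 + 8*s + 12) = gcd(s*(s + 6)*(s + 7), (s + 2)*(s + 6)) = s + 6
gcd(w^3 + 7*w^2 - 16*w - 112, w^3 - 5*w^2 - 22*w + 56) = w + 4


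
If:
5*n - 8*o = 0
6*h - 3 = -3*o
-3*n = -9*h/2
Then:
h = 16/47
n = 24/47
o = 15/47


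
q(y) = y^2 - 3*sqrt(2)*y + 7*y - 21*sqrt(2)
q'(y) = 2*y - 3*sqrt(2) + 7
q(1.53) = -23.14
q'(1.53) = 5.82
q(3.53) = -7.50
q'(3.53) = 9.82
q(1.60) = -22.73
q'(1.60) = 5.96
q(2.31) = -17.99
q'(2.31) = 7.38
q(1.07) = -25.60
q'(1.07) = 4.90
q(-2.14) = -31.02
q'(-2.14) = -1.52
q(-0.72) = -31.17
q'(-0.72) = 1.32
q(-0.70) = -31.14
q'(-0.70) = 1.36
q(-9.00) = 26.49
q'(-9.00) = -15.24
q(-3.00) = -28.97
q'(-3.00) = -3.24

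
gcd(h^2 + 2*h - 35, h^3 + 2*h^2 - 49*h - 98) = h + 7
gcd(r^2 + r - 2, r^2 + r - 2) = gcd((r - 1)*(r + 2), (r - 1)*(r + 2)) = r^2 + r - 2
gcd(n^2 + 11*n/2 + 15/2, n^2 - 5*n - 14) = 1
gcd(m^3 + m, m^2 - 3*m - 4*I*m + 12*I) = 1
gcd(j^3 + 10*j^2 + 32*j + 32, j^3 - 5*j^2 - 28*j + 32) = j + 4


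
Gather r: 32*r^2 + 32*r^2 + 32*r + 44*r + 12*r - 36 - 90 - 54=64*r^2 + 88*r - 180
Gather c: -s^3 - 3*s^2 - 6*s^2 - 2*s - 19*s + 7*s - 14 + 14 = -s^3 - 9*s^2 - 14*s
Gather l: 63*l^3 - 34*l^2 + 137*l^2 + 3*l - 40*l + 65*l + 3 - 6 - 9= 63*l^3 + 103*l^2 + 28*l - 12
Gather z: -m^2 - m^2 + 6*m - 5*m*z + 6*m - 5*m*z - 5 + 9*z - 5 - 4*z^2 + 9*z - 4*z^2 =-2*m^2 + 12*m - 8*z^2 + z*(18 - 10*m) - 10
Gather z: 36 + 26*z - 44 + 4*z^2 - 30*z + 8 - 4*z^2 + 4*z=0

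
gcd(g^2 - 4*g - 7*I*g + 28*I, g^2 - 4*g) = g - 4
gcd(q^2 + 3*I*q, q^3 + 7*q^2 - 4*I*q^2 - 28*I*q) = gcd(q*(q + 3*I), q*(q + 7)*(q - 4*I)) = q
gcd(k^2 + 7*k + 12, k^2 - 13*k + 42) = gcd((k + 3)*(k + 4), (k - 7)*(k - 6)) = 1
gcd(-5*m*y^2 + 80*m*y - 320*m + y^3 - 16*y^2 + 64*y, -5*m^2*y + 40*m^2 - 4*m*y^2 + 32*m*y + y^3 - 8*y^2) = -5*m*y + 40*m + y^2 - 8*y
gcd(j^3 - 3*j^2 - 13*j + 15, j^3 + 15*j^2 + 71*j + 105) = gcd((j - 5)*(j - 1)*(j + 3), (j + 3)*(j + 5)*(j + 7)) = j + 3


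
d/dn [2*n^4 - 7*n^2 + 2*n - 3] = 8*n^3 - 14*n + 2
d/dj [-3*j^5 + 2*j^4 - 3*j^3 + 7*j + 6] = -15*j^4 + 8*j^3 - 9*j^2 + 7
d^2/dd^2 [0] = 0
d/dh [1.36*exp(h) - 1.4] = 1.36*exp(h)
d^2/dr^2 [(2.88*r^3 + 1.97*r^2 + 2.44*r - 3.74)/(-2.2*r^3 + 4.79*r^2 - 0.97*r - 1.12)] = (2.8421709430404e-14*r^7 - 79.7684800000002*r^6 - 33.98208*r^5 + 481.87524*r^4 - 718.817342*r^3 + 552.713556*r^2 - 259.771836*r + 47.525932)/(10.648*r^9 - 69.5508*r^8 + 165.51546*r^7 - 154.970999*r^6 + 2.16191099999999*r^5 + 77.911923*r^4 - 22.031423*r^3 - 14.864304*r^2 + 3.650304*r + 1.404928)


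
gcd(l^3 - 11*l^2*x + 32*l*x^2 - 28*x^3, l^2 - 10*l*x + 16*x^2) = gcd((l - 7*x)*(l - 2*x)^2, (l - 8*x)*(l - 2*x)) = -l + 2*x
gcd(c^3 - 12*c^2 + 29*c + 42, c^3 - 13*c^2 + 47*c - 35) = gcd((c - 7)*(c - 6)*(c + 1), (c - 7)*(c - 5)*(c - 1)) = c - 7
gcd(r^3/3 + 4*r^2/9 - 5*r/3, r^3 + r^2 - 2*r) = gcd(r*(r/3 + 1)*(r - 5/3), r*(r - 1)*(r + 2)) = r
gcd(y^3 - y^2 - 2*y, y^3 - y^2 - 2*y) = y^3 - y^2 - 2*y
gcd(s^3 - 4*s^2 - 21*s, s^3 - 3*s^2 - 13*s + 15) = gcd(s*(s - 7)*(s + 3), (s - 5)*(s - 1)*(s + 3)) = s + 3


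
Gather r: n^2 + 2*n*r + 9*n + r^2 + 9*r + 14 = n^2 + 9*n + r^2 + r*(2*n + 9) + 14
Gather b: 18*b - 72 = 18*b - 72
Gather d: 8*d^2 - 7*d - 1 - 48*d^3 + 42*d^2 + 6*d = -48*d^3 + 50*d^2 - d - 1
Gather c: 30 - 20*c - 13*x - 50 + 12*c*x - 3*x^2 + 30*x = c*(12*x - 20) - 3*x^2 + 17*x - 20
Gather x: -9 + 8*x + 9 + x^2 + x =x^2 + 9*x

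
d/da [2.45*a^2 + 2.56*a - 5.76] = 4.9*a + 2.56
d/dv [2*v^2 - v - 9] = 4*v - 1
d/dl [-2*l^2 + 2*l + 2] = 2 - 4*l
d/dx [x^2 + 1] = 2*x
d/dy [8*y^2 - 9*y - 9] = 16*y - 9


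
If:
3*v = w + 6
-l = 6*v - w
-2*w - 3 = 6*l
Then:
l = 21/4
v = -15/4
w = -69/4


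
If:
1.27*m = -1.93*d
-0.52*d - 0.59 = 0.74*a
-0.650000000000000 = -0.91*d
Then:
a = -1.30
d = 0.71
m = -1.09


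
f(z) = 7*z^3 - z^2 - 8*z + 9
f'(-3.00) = 187.00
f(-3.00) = -165.00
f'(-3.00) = 187.00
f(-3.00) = -165.00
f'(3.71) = 273.63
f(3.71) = 323.01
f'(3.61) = 258.45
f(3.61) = 296.41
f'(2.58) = 126.62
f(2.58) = 101.92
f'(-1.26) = 27.86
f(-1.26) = 3.49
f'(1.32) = 25.95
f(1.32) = 12.80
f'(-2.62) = 141.39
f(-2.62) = -102.80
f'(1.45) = 33.25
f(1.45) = 16.64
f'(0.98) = 10.21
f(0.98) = 6.79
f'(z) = 21*z^2 - 2*z - 8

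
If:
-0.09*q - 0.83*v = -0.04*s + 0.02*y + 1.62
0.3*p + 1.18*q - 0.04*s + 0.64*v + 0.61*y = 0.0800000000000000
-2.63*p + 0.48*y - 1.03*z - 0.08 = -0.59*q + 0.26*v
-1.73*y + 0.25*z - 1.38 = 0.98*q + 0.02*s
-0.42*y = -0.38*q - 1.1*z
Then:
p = 0.669272880112345 - 0.133970823780971*z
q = 0.176473018003612 - 1.23567327679613*z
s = -56.793484179159*z - 91.4582924102216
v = -2.63921677407724*z - 6.38241878229801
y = 1.50105751147017*z + 0.15966606390803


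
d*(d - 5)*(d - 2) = d^3 - 7*d^2 + 10*d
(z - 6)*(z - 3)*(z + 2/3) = z^3 - 25*z^2/3 + 12*z + 12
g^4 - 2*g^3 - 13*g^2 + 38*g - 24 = (g - 3)*(g - 2)*(g - 1)*(g + 4)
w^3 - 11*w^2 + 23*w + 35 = (w - 7)*(w - 5)*(w + 1)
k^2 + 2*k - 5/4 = (k - 1/2)*(k + 5/2)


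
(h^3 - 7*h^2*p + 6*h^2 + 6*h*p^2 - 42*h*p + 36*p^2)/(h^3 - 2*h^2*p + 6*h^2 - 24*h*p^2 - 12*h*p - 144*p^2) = (h - p)/(h + 4*p)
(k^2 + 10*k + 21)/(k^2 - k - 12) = (k + 7)/(k - 4)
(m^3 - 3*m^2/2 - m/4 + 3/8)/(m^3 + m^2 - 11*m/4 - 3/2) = (m - 1/2)/(m + 2)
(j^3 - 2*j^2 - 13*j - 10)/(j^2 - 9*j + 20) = (j^2 + 3*j + 2)/(j - 4)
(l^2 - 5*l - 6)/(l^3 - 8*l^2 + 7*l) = (l^2 - 5*l - 6)/(l*(l^2 - 8*l + 7))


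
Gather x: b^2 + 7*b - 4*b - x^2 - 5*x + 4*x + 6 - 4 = b^2 + 3*b - x^2 - x + 2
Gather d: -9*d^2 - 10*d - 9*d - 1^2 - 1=-9*d^2 - 19*d - 2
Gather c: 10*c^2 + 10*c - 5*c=10*c^2 + 5*c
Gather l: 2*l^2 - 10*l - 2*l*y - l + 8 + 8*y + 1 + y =2*l^2 + l*(-2*y - 11) + 9*y + 9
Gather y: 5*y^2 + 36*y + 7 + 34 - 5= 5*y^2 + 36*y + 36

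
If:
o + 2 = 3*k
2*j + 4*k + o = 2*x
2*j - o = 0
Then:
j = 3*x/10 - 2/5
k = x/5 + 2/5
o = 3*x/5 - 4/5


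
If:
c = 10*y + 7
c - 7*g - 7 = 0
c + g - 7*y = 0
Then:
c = -273/31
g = -70/31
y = -49/31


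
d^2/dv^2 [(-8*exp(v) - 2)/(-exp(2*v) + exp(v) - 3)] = 2*(4*exp(4*v) + 8*exp(3*v) - 75*exp(2*v) + exp(v) + 39)*exp(v)/(exp(6*v) - 3*exp(5*v) + 12*exp(4*v) - 19*exp(3*v) + 36*exp(2*v) - 27*exp(v) + 27)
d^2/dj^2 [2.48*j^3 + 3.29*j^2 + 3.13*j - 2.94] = 14.88*j + 6.58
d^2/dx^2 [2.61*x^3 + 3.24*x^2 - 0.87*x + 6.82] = 15.66*x + 6.48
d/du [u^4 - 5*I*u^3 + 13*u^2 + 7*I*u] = 4*u^3 - 15*I*u^2 + 26*u + 7*I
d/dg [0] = 0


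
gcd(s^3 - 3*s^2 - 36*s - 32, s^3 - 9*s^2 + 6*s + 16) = s^2 - 7*s - 8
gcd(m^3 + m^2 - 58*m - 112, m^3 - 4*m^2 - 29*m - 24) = m - 8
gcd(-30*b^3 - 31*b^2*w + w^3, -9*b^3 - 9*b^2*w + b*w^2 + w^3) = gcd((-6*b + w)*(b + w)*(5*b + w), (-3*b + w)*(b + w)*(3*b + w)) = b + w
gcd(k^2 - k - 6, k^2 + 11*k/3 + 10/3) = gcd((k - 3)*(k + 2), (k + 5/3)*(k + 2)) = k + 2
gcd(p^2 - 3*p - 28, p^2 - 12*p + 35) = p - 7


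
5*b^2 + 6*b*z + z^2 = (b + z)*(5*b + z)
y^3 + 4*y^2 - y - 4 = (y - 1)*(y + 1)*(y + 4)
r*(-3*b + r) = -3*b*r + r^2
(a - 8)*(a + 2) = a^2 - 6*a - 16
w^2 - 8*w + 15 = (w - 5)*(w - 3)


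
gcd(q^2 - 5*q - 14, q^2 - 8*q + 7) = q - 7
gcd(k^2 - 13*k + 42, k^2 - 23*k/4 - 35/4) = k - 7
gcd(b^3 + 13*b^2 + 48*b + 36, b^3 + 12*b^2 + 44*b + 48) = b + 6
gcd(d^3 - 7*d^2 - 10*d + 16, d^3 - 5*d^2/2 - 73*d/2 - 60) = d - 8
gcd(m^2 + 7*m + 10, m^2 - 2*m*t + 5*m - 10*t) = m + 5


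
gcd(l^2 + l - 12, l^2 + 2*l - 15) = l - 3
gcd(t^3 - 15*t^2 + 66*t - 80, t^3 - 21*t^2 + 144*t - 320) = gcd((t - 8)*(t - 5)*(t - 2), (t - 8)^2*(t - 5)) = t^2 - 13*t + 40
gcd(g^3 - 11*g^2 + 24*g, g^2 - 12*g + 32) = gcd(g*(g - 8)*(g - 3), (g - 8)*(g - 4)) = g - 8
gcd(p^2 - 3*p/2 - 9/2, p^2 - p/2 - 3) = p + 3/2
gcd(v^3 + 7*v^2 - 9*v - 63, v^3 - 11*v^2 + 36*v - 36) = v - 3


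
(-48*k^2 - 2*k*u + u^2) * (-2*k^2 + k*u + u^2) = 96*k^4 - 44*k^3*u - 52*k^2*u^2 - k*u^3 + u^4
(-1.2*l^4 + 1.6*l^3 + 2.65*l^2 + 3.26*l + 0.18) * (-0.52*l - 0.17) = 0.624*l^5 - 0.628*l^4 - 1.65*l^3 - 2.1457*l^2 - 0.6478*l - 0.0306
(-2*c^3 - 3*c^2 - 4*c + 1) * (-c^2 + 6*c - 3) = 2*c^5 - 9*c^4 - 8*c^3 - 16*c^2 + 18*c - 3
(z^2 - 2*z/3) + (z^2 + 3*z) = 2*z^2 + 7*z/3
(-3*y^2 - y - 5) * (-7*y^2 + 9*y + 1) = 21*y^4 - 20*y^3 + 23*y^2 - 46*y - 5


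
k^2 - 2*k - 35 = (k - 7)*(k + 5)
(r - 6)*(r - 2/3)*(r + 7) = r^3 + r^2/3 - 128*r/3 + 28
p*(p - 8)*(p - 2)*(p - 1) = p^4 - 11*p^3 + 26*p^2 - 16*p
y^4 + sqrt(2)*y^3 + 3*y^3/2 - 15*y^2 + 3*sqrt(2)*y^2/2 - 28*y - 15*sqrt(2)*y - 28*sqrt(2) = (y - 4)*(y + 2)*(y + 7/2)*(y + sqrt(2))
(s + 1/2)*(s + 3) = s^2 + 7*s/2 + 3/2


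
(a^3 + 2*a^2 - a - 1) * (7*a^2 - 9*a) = 7*a^5 + 5*a^4 - 25*a^3 + 2*a^2 + 9*a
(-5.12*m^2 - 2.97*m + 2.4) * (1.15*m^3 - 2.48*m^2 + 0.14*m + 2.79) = -5.888*m^5 + 9.2821*m^4 + 9.4088*m^3 - 20.6526*m^2 - 7.9503*m + 6.696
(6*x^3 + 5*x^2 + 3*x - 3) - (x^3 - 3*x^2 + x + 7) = 5*x^3 + 8*x^2 + 2*x - 10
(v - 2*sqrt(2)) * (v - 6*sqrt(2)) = v^2 - 8*sqrt(2)*v + 24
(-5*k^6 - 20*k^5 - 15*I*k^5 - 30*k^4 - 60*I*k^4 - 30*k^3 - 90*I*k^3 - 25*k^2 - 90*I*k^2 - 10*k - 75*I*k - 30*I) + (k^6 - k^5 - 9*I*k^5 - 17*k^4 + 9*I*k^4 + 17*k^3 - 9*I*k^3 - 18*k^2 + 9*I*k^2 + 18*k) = -4*k^6 - 21*k^5 - 24*I*k^5 - 47*k^4 - 51*I*k^4 - 13*k^3 - 99*I*k^3 - 43*k^2 - 81*I*k^2 + 8*k - 75*I*k - 30*I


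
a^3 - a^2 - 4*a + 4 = (a - 2)*(a - 1)*(a + 2)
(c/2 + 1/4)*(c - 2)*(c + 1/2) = c^3/2 - c^2/2 - 7*c/8 - 1/4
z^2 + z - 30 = (z - 5)*(z + 6)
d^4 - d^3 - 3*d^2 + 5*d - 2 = (d - 1)^3*(d + 2)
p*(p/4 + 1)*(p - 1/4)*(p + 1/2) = p^4/4 + 17*p^3/16 + 7*p^2/32 - p/8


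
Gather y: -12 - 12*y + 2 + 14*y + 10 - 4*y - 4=-2*y - 4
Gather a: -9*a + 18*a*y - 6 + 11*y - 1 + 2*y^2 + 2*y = a*(18*y - 9) + 2*y^2 + 13*y - 7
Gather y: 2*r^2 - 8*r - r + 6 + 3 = 2*r^2 - 9*r + 9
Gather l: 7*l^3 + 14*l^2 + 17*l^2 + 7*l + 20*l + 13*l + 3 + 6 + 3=7*l^3 + 31*l^2 + 40*l + 12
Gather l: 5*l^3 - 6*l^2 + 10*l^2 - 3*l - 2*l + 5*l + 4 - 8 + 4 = 5*l^3 + 4*l^2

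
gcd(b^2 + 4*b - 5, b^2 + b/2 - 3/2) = b - 1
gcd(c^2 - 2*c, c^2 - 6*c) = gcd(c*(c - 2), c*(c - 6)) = c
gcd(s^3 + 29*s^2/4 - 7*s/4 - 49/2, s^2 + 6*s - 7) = s + 7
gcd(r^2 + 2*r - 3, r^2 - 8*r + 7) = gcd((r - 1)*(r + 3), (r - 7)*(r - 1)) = r - 1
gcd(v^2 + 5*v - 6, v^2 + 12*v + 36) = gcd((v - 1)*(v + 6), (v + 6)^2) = v + 6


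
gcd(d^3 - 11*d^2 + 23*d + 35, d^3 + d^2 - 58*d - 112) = 1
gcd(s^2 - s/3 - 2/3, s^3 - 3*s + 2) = s - 1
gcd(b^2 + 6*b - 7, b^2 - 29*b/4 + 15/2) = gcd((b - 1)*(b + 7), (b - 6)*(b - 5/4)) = 1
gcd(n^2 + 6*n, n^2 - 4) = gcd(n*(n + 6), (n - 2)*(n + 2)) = 1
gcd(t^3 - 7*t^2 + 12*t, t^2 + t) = t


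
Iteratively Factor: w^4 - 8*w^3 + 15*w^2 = (w - 3)*(w^3 - 5*w^2) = w*(w - 3)*(w^2 - 5*w) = w^2*(w - 3)*(w - 5)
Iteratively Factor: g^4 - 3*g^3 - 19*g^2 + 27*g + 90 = (g - 3)*(g^3 - 19*g - 30) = (g - 3)*(g + 3)*(g^2 - 3*g - 10) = (g - 5)*(g - 3)*(g + 3)*(g + 2)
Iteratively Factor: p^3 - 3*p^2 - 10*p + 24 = (p - 2)*(p^2 - p - 12) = (p - 4)*(p - 2)*(p + 3)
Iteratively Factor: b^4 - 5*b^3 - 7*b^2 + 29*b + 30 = (b - 5)*(b^3 - 7*b - 6) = (b - 5)*(b + 2)*(b^2 - 2*b - 3) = (b - 5)*(b + 1)*(b + 2)*(b - 3)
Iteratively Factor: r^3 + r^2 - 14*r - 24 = (r + 2)*(r^2 - r - 12) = (r + 2)*(r + 3)*(r - 4)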